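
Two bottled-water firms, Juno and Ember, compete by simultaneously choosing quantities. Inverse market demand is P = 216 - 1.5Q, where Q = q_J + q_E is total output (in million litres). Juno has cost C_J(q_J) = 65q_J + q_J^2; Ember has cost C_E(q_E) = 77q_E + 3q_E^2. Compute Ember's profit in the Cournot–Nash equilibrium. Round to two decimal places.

Juno's profit: π_J = (216 - 1.5Q)q_J - (65q_J + q_J²). Setting ∂π_J/∂q_J = 0: 151 - 5q_J - (3/2)(q_E) = 0.
Ember's first-order condition: 139 - 9q_E - (3/2)(q_J) = 0.
So q_J = (151 - (3/2)q_E)/5 and q_E = (139 - (3/2)q_J)/9.
Substituting one into the other gives q_J = 1534/57 and q_E = 1874/171.
Price P = 216 - (3/2)·37.8713 = 159.1930.
Ember's profit: 159.1930·(1874/171) - 77·(1874/171) - 3(1874/171)² = 540.4549.

540.45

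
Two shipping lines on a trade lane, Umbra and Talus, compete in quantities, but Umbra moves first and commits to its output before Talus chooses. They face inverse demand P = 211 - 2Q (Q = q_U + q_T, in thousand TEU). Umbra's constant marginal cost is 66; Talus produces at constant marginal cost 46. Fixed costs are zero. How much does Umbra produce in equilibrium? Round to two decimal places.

31.25

The follower Talus best-responds to any q_U: π_T = (211 - 2Q)q_T - 46q_T.
Setting the follower's marginal profit to zero, 165 - 2q_U - 4q_T = 0, i.e. q_T = (165 - 2q_U)/4.
Umbra substitutes q_T(q_U) into its own profit: π_U = q_U(211 - 2q_U - (165 - 2q_U)/2) - 66q_U = (257/2 - q_U)q_U - 66q_U.
Maximising: ∂π_U/∂q_U = 125/2 - 2q_U = 0, giving q_U = 125/4.
Then q_T = (165 - 2·(125/4))/4 = 205/8.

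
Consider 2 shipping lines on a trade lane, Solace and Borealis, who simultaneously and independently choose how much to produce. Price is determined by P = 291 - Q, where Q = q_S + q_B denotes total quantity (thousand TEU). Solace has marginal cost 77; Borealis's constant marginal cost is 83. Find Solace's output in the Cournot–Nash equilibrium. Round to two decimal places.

73.33

Solace's profit: π_S = (291 - Q)q_S - (77q_S). Setting ∂π_S/∂q_S = 0: 214 - 2q_S - (q_B) = 0.
Borealis's profit: π_B = (291 - Q)q_B - (83q_B). Setting ∂π_B/∂q_B = 0: 208 - 2q_B - (q_S) = 0.
So q_S = (214 - q_B)/2 and q_B = (208 - q_S)/2.
Solving the pair: q_S = 220/3, q_B = 202/3.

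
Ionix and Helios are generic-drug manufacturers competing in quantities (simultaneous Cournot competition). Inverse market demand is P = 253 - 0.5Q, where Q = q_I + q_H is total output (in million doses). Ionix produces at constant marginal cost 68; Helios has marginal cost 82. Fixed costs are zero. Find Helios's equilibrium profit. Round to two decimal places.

5477.56

Ionix's profit: π_I = (253 - 0.5Q)q_I - (68q_I). Setting ∂π_I/∂q_I = 0: 185 - q_I - (1/2)(q_H) = 0.
Helios's profit: π_H = (253 - 0.5Q)q_H - (82q_H). Setting ∂π_H/∂q_H = 0: 171 - q_H - (1/2)(q_I) = 0.
Best responses: q_I = (185 - (1/2)q_H), q_H = (171 - (1/2)q_I).
Substituting one into the other gives q_I = 398/3 and q_H = 314/3.
Price P = 253 - (1/2)·(712/3) = 403/3.
Helios's profit: (403/3 - 82)·(314/3) = 5477.5556.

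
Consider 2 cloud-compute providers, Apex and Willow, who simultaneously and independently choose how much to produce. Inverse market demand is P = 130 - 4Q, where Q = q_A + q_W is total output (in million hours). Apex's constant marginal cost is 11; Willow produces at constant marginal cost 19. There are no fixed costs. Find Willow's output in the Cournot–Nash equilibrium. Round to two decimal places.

Apex's profit: π_A = (130 - 4Q)q_A - (11q_A). Setting ∂π_A/∂q_A = 0: 119 - 8q_A - 4(q_W) = 0.
Willow's first-order condition: 111 - 8q_W - 4(q_A) = 0.
Rearranging gives the reaction functions q_A = (119 - 4q_W)/8 and q_W = (111 - 4q_A)/8.
Solving the pair: q_A = 127/12, q_W = 103/12.

8.58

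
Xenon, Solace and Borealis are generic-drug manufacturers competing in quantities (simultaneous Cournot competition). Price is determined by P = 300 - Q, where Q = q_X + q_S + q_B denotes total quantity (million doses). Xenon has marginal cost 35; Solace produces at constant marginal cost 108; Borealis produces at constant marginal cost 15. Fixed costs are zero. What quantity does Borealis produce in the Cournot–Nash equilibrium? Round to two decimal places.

Xenon's profit: π_X = (300 - Q)q_X - (35q_X). Setting ∂π_X/∂q_X = 0: 265 - 2q_X - (q_S + q_B) = 0.
Solace's first-order condition: 192 - 2q_S - (q_X + q_B) = 0.
Borealis's first-order condition: 285 - 2q_B - (q_X + q_S) = 0.
Adding the 3 first-order conditions: 742 − 4Q = 0, so Q = 371/2.
Back-substituting: q_X = (265 − 371/2) = 159/2, q_S = (192 − 371/2) = 13/2, q_B = (285 − 371/2) = 199/2.

99.50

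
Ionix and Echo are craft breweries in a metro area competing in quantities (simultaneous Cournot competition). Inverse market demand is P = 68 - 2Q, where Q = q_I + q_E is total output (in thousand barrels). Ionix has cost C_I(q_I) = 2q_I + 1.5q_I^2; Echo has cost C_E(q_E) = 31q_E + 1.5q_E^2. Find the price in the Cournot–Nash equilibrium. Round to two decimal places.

45.11

Ionix's profit: π_I = (68 - 2Q)q_I - (2q_I + (3/2)q_I²). Setting ∂π_I/∂q_I = 0: 66 - 7q_I - 2(q_E) = 0.
Echo's profit: π_E = (68 - 2Q)q_E - (31q_E + (3/2)q_E²). Setting ∂π_E/∂q_E = 0: 37 - 7q_E - 2(q_I) = 0.
Best responses: q_I = (66 - 2q_E)/7, q_E = (37 - 2q_I)/7.
Substituting one into the other gives q_I = 388/45 and q_E = 127/45.
Total output Q = 103/9, so price P = 68 - 2·(103/9) = 406/9.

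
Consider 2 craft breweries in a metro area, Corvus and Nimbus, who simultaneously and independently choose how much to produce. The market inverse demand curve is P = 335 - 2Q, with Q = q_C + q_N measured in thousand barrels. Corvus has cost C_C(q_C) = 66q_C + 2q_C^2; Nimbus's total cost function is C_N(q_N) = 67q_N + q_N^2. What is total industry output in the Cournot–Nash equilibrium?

Corvus's profit: π_C = (335 - 2Q)q_C - (66q_C + 2q_C²). Setting ∂π_C/∂q_C = 0: 269 - 8q_C - 2(q_N) = 0.
Nimbus's profit: π_N = (335 - 2Q)q_N - (67q_N + q_N²). Setting ∂π_N/∂q_N = 0: 268 - 6q_N - 2(q_C) = 0.
So q_C = (269 - 2q_N)/8 and q_N = (268 - 2q_C)/6.
Solving the pair: q_C = 49/2, q_N = 73/2.
Total output Q = 49/2 + 73/2 = 61.

61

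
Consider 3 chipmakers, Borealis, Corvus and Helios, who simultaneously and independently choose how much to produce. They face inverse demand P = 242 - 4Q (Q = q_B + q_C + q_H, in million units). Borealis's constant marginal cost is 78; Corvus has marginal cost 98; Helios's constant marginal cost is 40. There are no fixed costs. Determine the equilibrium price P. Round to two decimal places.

114.50

Borealis's profit: π_B = (242 - 4Q)q_B - (78q_B). Setting ∂π_B/∂q_B = 0: 164 - 8q_B - 4(q_C + q_H) = 0.
Corvus's first-order condition: 144 - 8q_C - 4(q_B + q_H) = 0.
Helios's first-order condition: 202 - 8q_H - 4(q_B + q_C) = 0.
Adding the 3 first-order conditions: 510 − 16Q = 0, so Q = 255/8.
Back-substituting: q_B = (164 − 255/2)/4 = 73/8, q_C = (144 − 255/2)/4 = 33/8, q_H = (202 − 255/2)/4 = 149/8.
Total output Q = 255/8, so price P = 242 - 4·(255/8) = 229/2.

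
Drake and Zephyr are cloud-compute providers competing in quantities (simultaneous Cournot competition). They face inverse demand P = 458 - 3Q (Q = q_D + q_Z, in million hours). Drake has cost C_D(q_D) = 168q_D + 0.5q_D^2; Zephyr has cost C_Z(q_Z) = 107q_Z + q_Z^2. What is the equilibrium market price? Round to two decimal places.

275.83

Drake's profit: π_D = (458 - 3Q)q_D - (168q_D + (1/2)q_D²). Setting ∂π_D/∂q_D = 0: 290 - 7q_D - 3(q_Z) = 0.
Zephyr's profit: π_Z = (458 - 3Q)q_Z - (107q_Z + q_Z²). Setting ∂π_Z/∂q_Z = 0: 351 - 8q_Z - 3(q_D) = 0.
Best responses: q_D = (290 - 3q_Z)/7, q_Z = (351 - 3q_D)/8.
Solving the pair: q_D = 1267/47, q_Z = 1587/47.
Total output Q = 60.7234, so price P = 458 - 3·60.7234 = 275.8298.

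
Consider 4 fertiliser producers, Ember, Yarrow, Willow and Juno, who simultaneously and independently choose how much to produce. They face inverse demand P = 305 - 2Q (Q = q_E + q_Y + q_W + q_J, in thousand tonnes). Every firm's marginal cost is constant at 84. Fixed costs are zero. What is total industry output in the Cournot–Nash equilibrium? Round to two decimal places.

A representative firm's profit is π_i = q_i(305 - 2Q) - 84q_i.
First-order condition (treating rivals' output as given): 221 - 4q_i - 2·Σ_{j≠i} q_j = 0.
By symmetry each firm produces the same amount; substituting Σ_{j≠i} q_j = 3q_i yields q_i = 221/10.
Total output Q = 221/10 + 221/10 + 221/10 + 221/10 = 442/5.

88.40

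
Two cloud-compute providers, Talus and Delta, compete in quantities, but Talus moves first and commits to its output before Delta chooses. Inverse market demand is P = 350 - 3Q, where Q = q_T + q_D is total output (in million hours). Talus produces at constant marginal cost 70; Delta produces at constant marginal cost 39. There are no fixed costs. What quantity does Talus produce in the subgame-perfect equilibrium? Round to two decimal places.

Solve by backward induction. Given q_T, the follower Delta maximises π_D = (350 - 3q_T - 3q_D)q_D - 39q_D.
∂π_D/∂q_D = 311 - 3q_T - 6q_D = 0 gives the reaction function q_D = (311 - 3q_T)/6.
Talus substitutes q_D(q_T) into its own profit: π_T = q_T(350 - 3q_T - (311 - 3q_T)/2) - 70q_T = (389/2 - (3/2)q_T)q_T - 70q_T.
The leader's first-order condition 249/2 - 3q_T = 0 yields q_T = 83/2.
Then q_D = (311 - 3·(83/2))/6 = 373/12.

41.50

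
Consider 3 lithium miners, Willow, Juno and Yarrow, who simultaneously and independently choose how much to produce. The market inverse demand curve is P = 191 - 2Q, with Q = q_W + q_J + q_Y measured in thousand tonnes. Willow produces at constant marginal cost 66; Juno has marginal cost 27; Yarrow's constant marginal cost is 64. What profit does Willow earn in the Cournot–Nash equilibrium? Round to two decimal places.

220.50

Willow's profit: π_W = (191 - 2Q)q_W - (66q_W). Setting ∂π_W/∂q_W = 0: 125 - 4q_W - 2(q_J + q_Y) = 0.
Juno's first-order condition: 164 - 4q_J - 2(q_W + q_Y) = 0.
Yarrow's profit: π_Y = (191 - 2Q)q_Y - (64q_Y). Setting ∂π_Y/∂q_Y = 0: 127 - 4q_Y - 2(q_W + q_J) = 0.
Adding the 3 first-order conditions: 416 − 8Q = 0, so Q = 52.
Back-substituting: q_W = (125 − 104)/2 = 21/2, q_J = (164 − 104)/2 = 30, q_Y = (127 − 104)/2 = 23/2.
Price P = 191 - 2·52 = 87.
Willow's profit: (87 - 66)·(21/2) = 441/2.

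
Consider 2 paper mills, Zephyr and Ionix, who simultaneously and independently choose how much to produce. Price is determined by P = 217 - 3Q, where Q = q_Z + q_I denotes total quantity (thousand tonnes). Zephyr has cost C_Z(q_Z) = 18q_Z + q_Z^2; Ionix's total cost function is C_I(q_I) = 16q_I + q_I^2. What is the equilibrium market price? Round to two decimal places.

Zephyr's profit: π_Z = (217 - 3Q)q_Z - (18q_Z + q_Z²). Setting ∂π_Z/∂q_Z = 0: 199 - 8q_Z - 3(q_I) = 0.
Ionix's profit: π_I = (217 - 3Q)q_I - (16q_I + q_I²). Setting ∂π_I/∂q_I = 0: 201 - 8q_I - 3(q_Z) = 0.
Best responses: q_Z = (199 - 3q_I)/8, q_I = (201 - 3q_Z)/8.
Substituting one into the other gives q_Z = 989/55 and q_I = 1011/55.
Total output Q = 400/11, so price P = 217 - 3·(400/11) = 1187/11.

107.91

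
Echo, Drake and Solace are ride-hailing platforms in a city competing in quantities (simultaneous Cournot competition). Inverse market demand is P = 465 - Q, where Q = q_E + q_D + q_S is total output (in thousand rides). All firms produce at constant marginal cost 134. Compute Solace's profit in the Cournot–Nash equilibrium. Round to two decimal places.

A representative firm's profit is π_i = q_i(465 - Q) - 134q_i.
Setting ∂π_i/∂q_i = 0 with rivals' quantities fixed: 331 - 2q_i - Σ_{j≠i} q_j = 0.
By symmetry each firm produces the same amount; substituting Σ_{j≠i} q_j = 2q_i yields q_i = 331/4.
Price P = 465 - 993/4 = 867/4.
Solace's profit: (867/4 - 134)·(331/4) = 6847.5625.

6847.56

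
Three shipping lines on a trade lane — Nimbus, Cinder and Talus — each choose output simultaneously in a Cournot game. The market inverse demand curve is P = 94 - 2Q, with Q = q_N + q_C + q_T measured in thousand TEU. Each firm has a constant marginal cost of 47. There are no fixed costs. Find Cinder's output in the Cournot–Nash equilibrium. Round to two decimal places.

Each firm earns π_i = (94 - 2Q)q_i - 47q_i.
Setting ∂π_i/∂q_i = 0 with rivals' quantities fixed: 47 - 4q_i - 2·Σ_{j≠i} q_j = 0.
With identical firms every q_j equals q_i, so Σ_{j≠i} q_j = 2q_i and 47 = 8q_i, giving q_i = 47/8.

5.88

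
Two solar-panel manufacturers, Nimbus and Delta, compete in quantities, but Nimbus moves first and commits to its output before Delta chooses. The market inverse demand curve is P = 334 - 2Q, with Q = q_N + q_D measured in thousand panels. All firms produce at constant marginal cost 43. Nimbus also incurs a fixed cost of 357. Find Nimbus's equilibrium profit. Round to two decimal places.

Solve by backward induction. Given q_N, the follower Delta maximises π_D = (334 - 2q_N - 2q_D)q_D - 43q_D.
Setting the follower's marginal profit to zero, 291 - 2q_N - 4q_D = 0, i.e. q_D = (291 - 2q_N)/4.
The leader anticipates this reaction. Substituting into P = 334 - 2Q gives P = 377/2 - q_N, so π_N = (377/2 - q_N)q_N - 43q_N.
The leader's first-order condition 291/2 - 2q_N = 0 yields q_N = 291/4.
Then q_D = (291 - 2·(291/4))/4 = 291/8.
Price P = 334 - 2·(873/8) = 463/4.
Nimbus's profit: (463/4 - 43)·(291/4) - 357 = 4935.5625.

4935.56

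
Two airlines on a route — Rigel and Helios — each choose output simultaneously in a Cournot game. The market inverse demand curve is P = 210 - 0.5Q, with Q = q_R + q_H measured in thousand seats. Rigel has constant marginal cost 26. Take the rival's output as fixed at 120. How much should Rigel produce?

124

With the rival's output fixed at 120, Rigel's profit is π_R = (210 - (1/2)·120 - (1/2)q_R)q_R - (26q_R) = (150 - (1/2)q_R)q_R - (26q_R).
∂π_R/∂q_R = 124 - q_R = 0, so q_R = 124.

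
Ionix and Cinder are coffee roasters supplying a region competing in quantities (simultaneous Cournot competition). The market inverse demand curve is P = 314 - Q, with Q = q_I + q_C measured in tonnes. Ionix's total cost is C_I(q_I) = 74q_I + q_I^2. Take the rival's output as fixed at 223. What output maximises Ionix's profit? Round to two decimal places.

With the rival's output fixed at 223, Ionix's profit is π_I = (314 - 223 - q_I)q_I - (74q_I + q_I²) = (91 - q_I)q_I - (74q_I + q_I²).
∂π_I/∂q_I = 17 - 4q_I = 0, so q_I = 17/4.

4.25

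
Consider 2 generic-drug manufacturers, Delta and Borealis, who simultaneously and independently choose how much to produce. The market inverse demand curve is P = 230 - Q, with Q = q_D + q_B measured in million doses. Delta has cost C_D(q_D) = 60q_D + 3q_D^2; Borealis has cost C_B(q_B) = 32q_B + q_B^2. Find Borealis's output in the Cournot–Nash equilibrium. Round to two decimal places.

45.61

Delta's profit: π_D = (230 - Q)q_D - (60q_D + 3q_D²). Setting ∂π_D/∂q_D = 0: 170 - 8q_D - (q_B) = 0.
Borealis's profit: π_B = (230 - Q)q_B - (32q_B + q_B²). Setting ∂π_B/∂q_B = 0: 198 - 4q_B - (q_D) = 0.
Best responses: q_D = (170 - q_B)/8, q_B = (198 - q_D)/4.
Solving the pair: q_D = 482/31, q_B = 1414/31.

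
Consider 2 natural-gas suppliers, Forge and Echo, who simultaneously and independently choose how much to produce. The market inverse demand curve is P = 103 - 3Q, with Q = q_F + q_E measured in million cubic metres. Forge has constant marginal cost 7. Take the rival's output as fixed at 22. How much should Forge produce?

With the rival's output fixed at 22, Forge's profit is π_F = (103 - 3·22 - 3q_F)q_F - (7q_F) = (37 - 3q_F)q_F - (7q_F).
∂π_F/∂q_F = 30 - 6q_F = 0, so q_F = 5.

5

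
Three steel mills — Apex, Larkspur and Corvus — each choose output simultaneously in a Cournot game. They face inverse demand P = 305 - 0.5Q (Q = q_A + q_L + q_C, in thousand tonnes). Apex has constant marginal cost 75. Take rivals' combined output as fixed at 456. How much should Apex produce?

2

With rivals' combined output fixed at 456, Apex's profit is π_A = (305 - (1/2)·456 - (1/2)q_A)q_A - (75q_A) = (77 - (1/2)q_A)q_A - (75q_A).
∂π_A/∂q_A = 2 - q_A = 0, so q_A = 2.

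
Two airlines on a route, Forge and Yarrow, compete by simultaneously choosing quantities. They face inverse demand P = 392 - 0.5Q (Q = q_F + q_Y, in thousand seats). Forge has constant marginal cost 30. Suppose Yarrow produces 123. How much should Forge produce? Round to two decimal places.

300.50

With the rival's output fixed at 123, Forge's profit is π_F = (392 - (1/2)·123 - (1/2)q_F)q_F - (30q_F) = (661/2 - (1/2)q_F)q_F - (30q_F).
∂π_F/∂q_F = 601/2 - q_F = 0, so q_F = 601/2.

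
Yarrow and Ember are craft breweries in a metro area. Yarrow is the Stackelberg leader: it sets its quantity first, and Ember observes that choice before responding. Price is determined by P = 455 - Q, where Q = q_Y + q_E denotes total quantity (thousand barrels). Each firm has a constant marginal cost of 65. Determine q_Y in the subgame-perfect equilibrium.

195

The follower Ember best-responds to any q_Y: π_E = (455 - Q)q_E - 65q_E.
Setting the follower's marginal profit to zero, 390 - q_Y - 2q_E = 0, i.e. q_E = (390 - q_Y)/2.
Yarrow substitutes q_E(q_Y) into its own profit: π_Y = q_Y(455 - q_Y - (390 - q_Y)/2) - 65q_Y = (260 - (1/2)q_Y)q_Y - 65q_Y.
Maximising: ∂π_Y/∂q_Y = 195 - q_Y = 0, giving q_Y = 195.
Then q_E = (390 - 195)/2 = 195/2.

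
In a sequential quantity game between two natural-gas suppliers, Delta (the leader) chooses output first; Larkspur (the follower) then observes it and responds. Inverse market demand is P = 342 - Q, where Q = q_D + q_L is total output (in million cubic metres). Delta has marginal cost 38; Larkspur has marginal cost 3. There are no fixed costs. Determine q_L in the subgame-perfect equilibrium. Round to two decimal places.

The follower Larkspur best-responds to any q_D: π_L = (342 - Q)q_L - 3q_L.
∂π_L/∂q_L = 339 - q_D - 2q_L = 0 gives the reaction function q_L = (339 - q_D)/2.
Delta substitutes q_L(q_D) into its own profit: π_D = q_D(342 - q_D - (339 - q_D)/2) - 38q_D = (345/2 - (1/2)q_D)q_D - 38q_D.
The leader's first-order condition 269/2 - q_D = 0 yields q_D = 269/2.
Then q_L = (339 - 269/2)/2 = 409/4.

102.25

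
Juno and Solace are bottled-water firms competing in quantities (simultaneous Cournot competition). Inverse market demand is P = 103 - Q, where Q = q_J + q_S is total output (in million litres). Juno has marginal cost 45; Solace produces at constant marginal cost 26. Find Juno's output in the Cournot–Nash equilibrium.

13

Juno's profit: π_J = (103 - Q)q_J - (45q_J). Setting ∂π_J/∂q_J = 0: 58 - 2q_J - (q_S) = 0.
Solace's first-order condition: 77 - 2q_S - (q_J) = 0.
Best responses: q_J = (58 - q_S)/2, q_S = (77 - q_J)/2.
Solving the pair: q_J = 13, q_S = 32.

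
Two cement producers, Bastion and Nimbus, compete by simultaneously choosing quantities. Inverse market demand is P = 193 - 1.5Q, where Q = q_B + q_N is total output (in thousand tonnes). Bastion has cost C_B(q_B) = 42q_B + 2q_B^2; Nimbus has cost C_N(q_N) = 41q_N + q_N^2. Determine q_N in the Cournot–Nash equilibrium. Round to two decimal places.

25.57

Bastion's profit: π_B = (193 - 1.5Q)q_B - (42q_B + 2q_B²). Setting ∂π_B/∂q_B = 0: 151 - 7q_B - (3/2)(q_N) = 0.
Nimbus's profit: π_N = (193 - 1.5Q)q_N - (41q_N + q_N²). Setting ∂π_N/∂q_N = 0: 152 - 5q_N - (3/2)(q_B) = 0.
So q_B = (151 - (3/2)q_N)/7 and q_N = (152 - (3/2)q_B)/5.
Solving the pair: q_B = 16.0916, q_N = 25.5725.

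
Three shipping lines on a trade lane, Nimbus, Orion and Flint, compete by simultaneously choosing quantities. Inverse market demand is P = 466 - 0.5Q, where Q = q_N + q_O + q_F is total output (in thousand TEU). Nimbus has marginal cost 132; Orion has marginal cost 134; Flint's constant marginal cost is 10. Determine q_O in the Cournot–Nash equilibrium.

103

Nimbus's profit: π_N = (466 - 0.5Q)q_N - (132q_N). Setting ∂π_N/∂q_N = 0: 334 - q_N - (1/2)(q_O + q_F) = 0.
Orion's first-order condition: 332 - q_O - (1/2)(q_N + q_F) = 0.
Flint's profit: π_F = (466 - 0.5Q)q_F - (10q_F). Setting ∂π_F/∂q_F = 0: 456 - q_F - (1/2)(q_N + q_O) = 0.
Adding the 3 conditions: 1122 − Q − Q = 0, i.e. Q = 561.
Back-substituting: q_N = (334 − 561/2)/(1/2) = 107, q_O = (332 − 561/2)/(1/2) = 103, q_F = (456 − 561/2)/(1/2) = 351.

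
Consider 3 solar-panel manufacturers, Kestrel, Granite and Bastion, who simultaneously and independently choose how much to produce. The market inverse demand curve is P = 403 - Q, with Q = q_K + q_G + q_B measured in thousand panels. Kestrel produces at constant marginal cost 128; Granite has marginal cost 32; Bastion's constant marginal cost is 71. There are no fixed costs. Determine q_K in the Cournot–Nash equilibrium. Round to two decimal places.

30.50

Kestrel's profit: π_K = (403 - Q)q_K - (128q_K). Setting ∂π_K/∂q_K = 0: 275 - 2q_K - (q_G + q_B) = 0.
Granite's profit: π_G = (403 - Q)q_G - (32q_G). Setting ∂π_G/∂q_G = 0: 371 - 2q_G - (q_K + q_B) = 0.
Bastion's first-order condition: 332 - 2q_B - (q_K + q_G) = 0.
Summing all 3 equations gives 978 − 4Q = 0, hence Q = 489/2.
Back-substituting: q_K = (275 − 489/2) = 61/2, q_G = (371 − 489/2) = 253/2, q_B = (332 − 489/2) = 175/2.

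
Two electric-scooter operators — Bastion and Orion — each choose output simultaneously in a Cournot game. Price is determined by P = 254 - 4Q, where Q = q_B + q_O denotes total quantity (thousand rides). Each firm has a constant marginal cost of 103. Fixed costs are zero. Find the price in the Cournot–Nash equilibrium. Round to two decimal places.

A representative firm's profit is π_i = q_i(254 - 4Q) - 103q_i.
Setting ∂π_i/∂q_i = 0 with rivals' quantities fixed: 151 - 8q_i - 4q_j = 0.
With identical firms every q_j equals q_i, so q_j = q_i and 151 = 12q_i, giving q_i = 151/12.
Total output Q = 151/6, so price P = 254 - 4·(151/6) = 460/3.

153.33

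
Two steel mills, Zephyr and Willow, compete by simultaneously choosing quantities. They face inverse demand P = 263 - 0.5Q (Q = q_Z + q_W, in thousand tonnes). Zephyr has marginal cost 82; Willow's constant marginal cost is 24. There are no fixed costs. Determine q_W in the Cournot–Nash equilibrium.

Zephyr's profit: π_Z = (263 - 0.5Q)q_Z - (82q_Z). Setting ∂π_Z/∂q_Z = 0: 181 - q_Z - (1/2)(q_W) = 0.
Willow's profit: π_W = (263 - 0.5Q)q_W - (24q_W). Setting ∂π_W/∂q_W = 0: 239 - q_W - (1/2)(q_Z) = 0.
Best responses: q_Z = (181 - (1/2)q_W), q_W = (239 - (1/2)q_Z).
Substituting one into the other gives q_Z = 82 and q_W = 198.

198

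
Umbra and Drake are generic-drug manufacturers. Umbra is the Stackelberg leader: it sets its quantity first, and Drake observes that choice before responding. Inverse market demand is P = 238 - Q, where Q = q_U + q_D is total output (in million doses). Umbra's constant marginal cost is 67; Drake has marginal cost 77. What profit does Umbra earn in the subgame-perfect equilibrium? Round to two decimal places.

Solve by backward induction. Given q_U, the follower Drake maximises π_D = (238 - q_U - q_D)q_D - 77q_D.
Follower FOC: 161 - q_U - 2q_D = 0, so q_D(q_U) = (161 - q_U)/2.
Umbra substitutes q_D(q_U) into its own profit: π_U = q_U(238 - q_U - (161 - q_U)/2) - 67q_U = (315/2 - (1/2)q_U)q_U - 67q_U.
The leader's first-order condition 181/2 - q_U = 0 yields q_U = 181/2.
Then q_D = (161 - 181/2)/2 = 141/4.
Price P = 238 - 503/4 = 449/4.
Umbra's profit: (449/4 - 67)·(181/2) = 4095.1250.

4095.13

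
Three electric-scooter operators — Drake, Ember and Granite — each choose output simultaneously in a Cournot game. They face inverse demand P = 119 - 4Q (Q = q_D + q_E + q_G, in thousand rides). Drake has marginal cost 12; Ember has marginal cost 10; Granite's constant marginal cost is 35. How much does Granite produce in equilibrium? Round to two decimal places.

Drake's profit: π_D = (119 - 4Q)q_D - (12q_D). Setting ∂π_D/∂q_D = 0: 107 - 8q_D - 4(q_E + q_G) = 0.
Ember's profit: π_E = (119 - 4Q)q_E - (10q_E). Setting ∂π_E/∂q_E = 0: 109 - 8q_E - 4(q_D + q_G) = 0.
Granite's profit: π_G = (119 - 4Q)q_G - (35q_G). Setting ∂π_G/∂q_G = 0: 84 - 8q_G - 4(q_D + q_E) = 0.
Adding the 3 first-order conditions: 300 − 16Q = 0, so Q = 75/4.
Back-substituting: q_D = (107 − 75)/4 = 8, q_E = (109 − 75)/4 = 17/2, q_G = (84 − 75)/4 = 9/4.

2.25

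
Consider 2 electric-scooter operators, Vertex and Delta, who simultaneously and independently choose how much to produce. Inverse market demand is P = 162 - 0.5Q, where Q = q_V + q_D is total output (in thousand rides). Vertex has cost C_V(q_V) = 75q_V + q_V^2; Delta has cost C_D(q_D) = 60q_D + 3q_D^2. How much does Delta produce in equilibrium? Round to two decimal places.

12.65

Vertex's profit: π_V = (162 - 0.5Q)q_V - (75q_V + q_V²). Setting ∂π_V/∂q_V = 0: 87 - 3q_V - (1/2)(q_D) = 0.
Delta's profit: π_D = (162 - 0.5Q)q_D - (60q_D + 3q_D²). Setting ∂π_D/∂q_D = 0: 102 - 7q_D - (1/2)(q_V) = 0.
Rearranging gives the reaction functions q_V = (87 - (1/2)q_D)/3 and q_D = (102 - (1/2)q_V)/7.
Solving the pair: q_V = 26.8916, q_D = 1050/83.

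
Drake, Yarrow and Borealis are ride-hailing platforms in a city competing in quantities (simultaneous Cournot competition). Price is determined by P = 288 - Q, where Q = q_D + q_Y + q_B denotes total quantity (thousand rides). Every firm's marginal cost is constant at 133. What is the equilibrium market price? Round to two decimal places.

171.75

Each firm earns π_i = (288 - Q)q_i - 133q_i.
Setting ∂π_i/∂q_i = 0 with rivals' quantities fixed: 155 - 2q_i - Σ_{j≠i} q_j = 0.
By symmetry each firm produces the same amount; substituting Σ_{j≠i} q_j = 2q_i yields q_i = 155/4.
Total output Q = 465/4, so price P = 288 - 465/4 = 687/4.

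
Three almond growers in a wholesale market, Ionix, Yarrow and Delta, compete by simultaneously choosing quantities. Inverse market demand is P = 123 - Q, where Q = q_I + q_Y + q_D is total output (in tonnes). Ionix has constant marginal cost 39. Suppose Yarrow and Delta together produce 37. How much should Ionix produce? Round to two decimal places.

23.50

With rivals' combined output fixed at 37, Ionix's profit is π_I = (123 - 37 - q_I)q_I - (39q_I) = (86 - q_I)q_I - (39q_I).
∂π_I/∂q_I = 47 - 2q_I = 0, so q_I = 47/2.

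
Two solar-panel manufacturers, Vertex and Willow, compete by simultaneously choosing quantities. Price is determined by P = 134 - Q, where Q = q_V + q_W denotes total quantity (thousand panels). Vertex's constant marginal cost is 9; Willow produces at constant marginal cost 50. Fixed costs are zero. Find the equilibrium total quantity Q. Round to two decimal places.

69.67

Vertex's profit: π_V = (134 - Q)q_V - (9q_V). Setting ∂π_V/∂q_V = 0: 125 - 2q_V - (q_W) = 0.
Willow's profit: π_W = (134 - Q)q_W - (50q_W). Setting ∂π_W/∂q_W = 0: 84 - 2q_W - (q_V) = 0.
Best responses: q_V = (125 - q_W)/2, q_W = (84 - q_V)/2.
Solving the pair: q_V = 166/3, q_W = 43/3.
Total output Q = 166/3 + 43/3 = 209/3.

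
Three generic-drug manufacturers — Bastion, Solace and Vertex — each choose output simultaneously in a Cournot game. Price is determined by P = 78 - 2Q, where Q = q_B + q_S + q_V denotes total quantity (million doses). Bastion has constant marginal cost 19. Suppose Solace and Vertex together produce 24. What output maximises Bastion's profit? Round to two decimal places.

2.75

With rivals' combined output fixed at 24, Bastion's profit is π_B = (78 - 2·24 - 2q_B)q_B - (19q_B) = (30 - 2q_B)q_B - (19q_B).
∂π_B/∂q_B = 11 - 4q_B = 0, so q_B = 11/4.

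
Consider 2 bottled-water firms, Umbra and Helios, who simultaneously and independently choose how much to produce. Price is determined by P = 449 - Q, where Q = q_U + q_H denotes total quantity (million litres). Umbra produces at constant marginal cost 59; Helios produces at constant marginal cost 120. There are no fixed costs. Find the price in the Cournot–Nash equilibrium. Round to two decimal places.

209.33

Umbra's profit: π_U = (449 - Q)q_U - (59q_U). Setting ∂π_U/∂q_U = 0: 390 - 2q_U - (q_H) = 0.
Helios's first-order condition: 329 - 2q_H - (q_U) = 0.
Rearranging gives the reaction functions q_U = (390 - q_H)/2 and q_H = (329 - q_U)/2.
Solving the pair: q_U = 451/3, q_H = 268/3.
Total output Q = 719/3, so price P = 449 - 719/3 = 628/3.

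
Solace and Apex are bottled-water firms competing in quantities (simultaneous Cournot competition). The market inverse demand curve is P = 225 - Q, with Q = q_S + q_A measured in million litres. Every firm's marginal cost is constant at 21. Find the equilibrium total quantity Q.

136

Each firm earns π_i = (225 - Q)q_i - 21q_i.
First-order condition (treating rivals' output as given): 204 - 2q_i - q_j = 0.
By symmetry each firm produces the same amount; substituting q_j = q_i yields q_i = 204/3 = 68.
Total output Q = 68 + 68 = 136.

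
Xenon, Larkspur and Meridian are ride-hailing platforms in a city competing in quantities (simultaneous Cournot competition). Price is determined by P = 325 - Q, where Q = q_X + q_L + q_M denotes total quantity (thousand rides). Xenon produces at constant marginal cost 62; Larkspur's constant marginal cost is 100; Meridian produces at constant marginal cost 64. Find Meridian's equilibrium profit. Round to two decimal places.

5439.06

Xenon's profit: π_X = (325 - Q)q_X - (62q_X). Setting ∂π_X/∂q_X = 0: 263 - 2q_X - (q_L + q_M) = 0.
Larkspur's first-order condition: 225 - 2q_L - (q_X + q_M) = 0.
Meridian's first-order condition: 261 - 2q_M - (q_X + q_L) = 0.
Summing all 3 equations gives 749 − 4Q = 0, hence Q = 749/4.
Back-substituting: q_X = (263 − 749/4) = 303/4, q_L = (225 − 749/4) = 151/4, q_M = (261 − 749/4) = 295/4.
Price P = 325 - 749/4 = 551/4.
Meridian's profit: (551/4 - 64)·(295/4) = 5439.0625.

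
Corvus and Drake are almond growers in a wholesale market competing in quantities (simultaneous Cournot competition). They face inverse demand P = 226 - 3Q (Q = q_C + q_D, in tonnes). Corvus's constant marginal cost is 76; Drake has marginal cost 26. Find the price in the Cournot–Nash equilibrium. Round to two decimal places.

Corvus's profit: π_C = (226 - 3Q)q_C - (76q_C). Setting ∂π_C/∂q_C = 0: 150 - 6q_C - 3(q_D) = 0.
Drake's profit: π_D = (226 - 3Q)q_D - (26q_D). Setting ∂π_D/∂q_D = 0: 200 - 6q_D - 3(q_C) = 0.
So q_C = (150 - 3q_D)/6 and q_D = (200 - 3q_C)/6.
Solving the pair: q_C = 100/9, q_D = 250/9.
Total output Q = 350/9, so price P = 226 - 3·(350/9) = 328/3.

109.33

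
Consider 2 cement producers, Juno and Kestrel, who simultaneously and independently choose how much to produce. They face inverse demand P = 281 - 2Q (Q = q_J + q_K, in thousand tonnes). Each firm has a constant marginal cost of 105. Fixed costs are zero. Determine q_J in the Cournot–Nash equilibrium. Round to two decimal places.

29.33

Each firm earns π_i = (281 - 2Q)q_i - 105q_i.
Setting ∂π_i/∂q_i = 0 with rivals' quantities fixed: 176 - 4q_i - 2q_j = 0.
With identical firms every q_j equals q_i, so q_j = q_i and 176 = 6q_i, giving q_i = 88/3.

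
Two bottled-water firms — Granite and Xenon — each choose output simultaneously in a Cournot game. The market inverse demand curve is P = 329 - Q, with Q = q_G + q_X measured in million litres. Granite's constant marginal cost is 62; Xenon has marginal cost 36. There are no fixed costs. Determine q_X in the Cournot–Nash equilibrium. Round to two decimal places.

Granite's profit: π_G = (329 - Q)q_G - (62q_G). Setting ∂π_G/∂q_G = 0: 267 - 2q_G - (q_X) = 0.
Xenon's first-order condition: 293 - 2q_X - (q_G) = 0.
So q_G = (267 - q_X)/2 and q_X = (293 - q_G)/2.
Substituting one into the other gives q_G = 241/3 and q_X = 319/3.

106.33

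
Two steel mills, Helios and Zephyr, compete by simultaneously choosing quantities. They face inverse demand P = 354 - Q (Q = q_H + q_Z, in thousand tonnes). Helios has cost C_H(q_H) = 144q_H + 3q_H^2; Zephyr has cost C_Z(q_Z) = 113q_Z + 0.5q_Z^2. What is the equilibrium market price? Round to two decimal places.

262.39

Helios's profit: π_H = (354 - Q)q_H - (144q_H + 3q_H²). Setting ∂π_H/∂q_H = 0: 210 - 8q_H - (q_Z) = 0.
Zephyr's first-order condition: 241 - 3q_Z - (q_H) = 0.
Rearranging gives the reaction functions q_H = (210 - q_Z)/8 and q_Z = (241 - q_H)/3.
Solving the pair: q_H = 389/23, q_Z = 1718/23.
Total output Q = 91.6087, so price P = 354 - 91.6087 = 262.3913.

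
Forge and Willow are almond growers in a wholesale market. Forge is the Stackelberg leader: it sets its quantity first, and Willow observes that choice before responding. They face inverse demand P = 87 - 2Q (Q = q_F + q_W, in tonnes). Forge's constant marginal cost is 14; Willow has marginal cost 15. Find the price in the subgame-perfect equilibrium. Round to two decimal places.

32.50

The follower Willow best-responds to any q_F: π_W = (87 - 2Q)q_W - 15q_W.
Setting the follower's marginal profit to zero, 72 - 2q_F - 4q_W = 0, i.e. q_W = (72 - 2q_F)/4.
Forge substitutes q_W(q_F) into its own profit: π_F = q_F(87 - 2q_F - (72 - 2q_F)/2) - 14q_F = (51 - q_F)q_F - 14q_F.
The leader's first-order condition 37 - 2q_F = 0 yields q_F = 37/2.
Then q_W = (72 - 2·(37/2))/4 = 35/4.
Total output Q = 109/4, so price P = 87 - 2·(109/4) = 65/2.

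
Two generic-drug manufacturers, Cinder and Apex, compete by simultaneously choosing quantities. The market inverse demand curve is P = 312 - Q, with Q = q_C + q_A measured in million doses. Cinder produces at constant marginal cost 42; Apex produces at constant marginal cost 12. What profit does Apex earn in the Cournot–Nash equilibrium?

12100

Cinder's profit: π_C = (312 - Q)q_C - (42q_C). Setting ∂π_C/∂q_C = 0: 270 - 2q_C - (q_A) = 0.
Apex's first-order condition: 300 - 2q_A - (q_C) = 0.
So q_C = (270 - q_A)/2 and q_A = (300 - q_C)/2.
Solving the pair: q_C = 80, q_A = 110.
Price P = 312 - 190 = 122.
Apex's profit: (122 - 12)·110 = 12100.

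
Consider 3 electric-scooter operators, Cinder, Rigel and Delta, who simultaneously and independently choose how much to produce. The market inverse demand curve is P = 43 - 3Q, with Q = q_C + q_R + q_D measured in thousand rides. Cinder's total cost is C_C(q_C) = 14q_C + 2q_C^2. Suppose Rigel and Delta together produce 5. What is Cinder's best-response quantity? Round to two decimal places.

1.40

With rivals' combined output fixed at 5, Cinder's profit is π_C = (43 - 3·5 - 3q_C)q_C - (14q_C + 2q_C²) = (28 - 3q_C)q_C - (14q_C + 2q_C²).
∂π_C/∂q_C = 14 - 10q_C = 0, so q_C = 7/5.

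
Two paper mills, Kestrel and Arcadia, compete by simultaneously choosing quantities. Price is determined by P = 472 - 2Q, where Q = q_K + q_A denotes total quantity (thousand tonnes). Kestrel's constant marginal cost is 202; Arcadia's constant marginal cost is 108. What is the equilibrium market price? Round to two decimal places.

260.67

Kestrel's profit: π_K = (472 - 2Q)q_K - (202q_K). Setting ∂π_K/∂q_K = 0: 270 - 4q_K - 2(q_A) = 0.
Arcadia's profit: π_A = (472 - 2Q)q_A - (108q_A). Setting ∂π_A/∂q_A = 0: 364 - 4q_A - 2(q_K) = 0.
Rearranging gives the reaction functions q_K = (270 - 2q_A)/4 and q_A = (364 - 2q_K)/4.
Solving the pair: q_K = 88/3, q_A = 229/3.
Total output Q = 317/3, so price P = 472 - 2·(317/3) = 782/3.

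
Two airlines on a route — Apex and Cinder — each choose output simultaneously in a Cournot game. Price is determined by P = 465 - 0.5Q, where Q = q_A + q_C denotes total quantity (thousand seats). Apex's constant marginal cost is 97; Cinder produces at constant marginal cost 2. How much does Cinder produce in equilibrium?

372

Apex's profit: π_A = (465 - 0.5Q)q_A - (97q_A). Setting ∂π_A/∂q_A = 0: 368 - q_A - (1/2)(q_C) = 0.
Cinder's profit: π_C = (465 - 0.5Q)q_C - (2q_C). Setting ∂π_C/∂q_C = 0: 463 - q_C - (1/2)(q_A) = 0.
So q_A = (368 - (1/2)q_C) and q_C = (463 - (1/2)q_A).
Substituting one into the other gives q_A = 182 and q_C = 372.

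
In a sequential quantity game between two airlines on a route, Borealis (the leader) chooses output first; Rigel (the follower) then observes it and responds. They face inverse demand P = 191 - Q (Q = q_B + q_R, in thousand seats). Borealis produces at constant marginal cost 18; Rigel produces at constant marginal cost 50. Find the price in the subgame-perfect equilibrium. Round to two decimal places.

69.25

Solve by backward induction. Given q_B, the follower Rigel maximises π_R = (191 - q_B - q_R)q_R - 50q_R.
∂π_R/∂q_R = 141 - q_B - 2q_R = 0 gives the reaction function q_R = (141 - q_B)/2.
Borealis substitutes q_R(q_B) into its own profit: π_B = q_B(191 - q_B - (141 - q_B)/2) - 18q_B = (241/2 - (1/2)q_B)q_B - 18q_B.
Maximising: ∂π_B/∂q_B = 205/2 - q_B = 0, giving q_B = 205/2.
Then q_R = (141 - 205/2)/2 = 77/4.
Total output Q = 487/4, so price P = 191 - 487/4 = 277/4.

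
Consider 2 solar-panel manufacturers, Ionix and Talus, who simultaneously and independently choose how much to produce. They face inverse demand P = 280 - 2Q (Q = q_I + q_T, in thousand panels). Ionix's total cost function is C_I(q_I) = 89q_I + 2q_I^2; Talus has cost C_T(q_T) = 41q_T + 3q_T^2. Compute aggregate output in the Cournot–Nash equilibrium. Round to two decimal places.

Ionix's profit: π_I = (280 - 2Q)q_I - (89q_I + 2q_I²). Setting ∂π_I/∂q_I = 0: 191 - 8q_I - 2(q_T) = 0.
Talus's profit: π_T = (280 - 2Q)q_T - (41q_T + 3q_T²). Setting ∂π_T/∂q_T = 0: 239 - 10q_T - 2(q_I) = 0.
So q_I = (191 - 2q_T)/8 and q_T = (239 - 2q_I)/10.
Substituting one into the other gives q_I = 358/19 and q_T = 765/38.
Total output Q = 358/19 + 765/38 = 1481/38.

38.97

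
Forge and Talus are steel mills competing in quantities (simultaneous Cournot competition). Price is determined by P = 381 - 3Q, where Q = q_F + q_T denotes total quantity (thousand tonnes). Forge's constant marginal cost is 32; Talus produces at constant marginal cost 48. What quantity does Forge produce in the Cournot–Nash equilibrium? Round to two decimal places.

40.56

Forge's profit: π_F = (381 - 3Q)q_F - (32q_F). Setting ∂π_F/∂q_F = 0: 349 - 6q_F - 3(q_T) = 0.
Talus's profit: π_T = (381 - 3Q)q_T - (48q_T). Setting ∂π_T/∂q_T = 0: 333 - 6q_T - 3(q_F) = 0.
Best responses: q_F = (349 - 3q_T)/6, q_T = (333 - 3q_F)/6.
Substituting one into the other gives q_F = 365/9 and q_T = 317/9.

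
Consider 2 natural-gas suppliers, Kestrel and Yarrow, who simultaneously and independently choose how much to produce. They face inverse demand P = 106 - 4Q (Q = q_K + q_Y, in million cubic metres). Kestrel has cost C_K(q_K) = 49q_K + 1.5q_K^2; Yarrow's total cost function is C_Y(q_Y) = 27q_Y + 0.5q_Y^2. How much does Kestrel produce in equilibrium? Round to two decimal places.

Kestrel's profit: π_K = (106 - 4Q)q_K - (49q_K + (3/2)q_K²). Setting ∂π_K/∂q_K = 0: 57 - 11q_K - 4(q_Y) = 0.
Yarrow's first-order condition: 79 - 9q_Y - 4(q_K) = 0.
Best responses: q_K = (57 - 4q_Y)/11, q_Y = (79 - 4q_K)/9.
Substituting one into the other gives q_K = 197/83 and q_Y = 641/83.

2.37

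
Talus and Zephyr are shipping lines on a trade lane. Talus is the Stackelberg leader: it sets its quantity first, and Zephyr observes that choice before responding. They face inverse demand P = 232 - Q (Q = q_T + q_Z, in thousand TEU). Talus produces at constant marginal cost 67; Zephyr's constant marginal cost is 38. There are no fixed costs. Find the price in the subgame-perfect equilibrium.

The follower Zephyr best-responds to any q_T: π_Z = (232 - Q)q_Z - 38q_Z.
Setting the follower's marginal profit to zero, 194 - q_T - 2q_Z = 0, i.e. q_Z = (194 - q_T)/2.
Talus substitutes q_Z(q_T) into its own profit: π_T = q_T(232 - q_T - (194 - q_T)/2) - 67q_T = (135 - (1/2)q_T)q_T - 67q_T.
The leader's first-order condition 68 - q_T = 0 yields q_T = 68.
Then q_Z = (194 - 68)/2 = 63.
Total output Q = 131, so price P = 232 - 131 = 101.

101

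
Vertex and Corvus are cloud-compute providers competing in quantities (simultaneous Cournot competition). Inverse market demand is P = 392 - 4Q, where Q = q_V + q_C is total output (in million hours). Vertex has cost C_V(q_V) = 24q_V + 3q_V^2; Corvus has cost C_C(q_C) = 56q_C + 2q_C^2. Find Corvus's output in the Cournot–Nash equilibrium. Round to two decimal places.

21.26

Vertex's profit: π_V = (392 - 4Q)q_V - (24q_V + 3q_V²). Setting ∂π_V/∂q_V = 0: 368 - 14q_V - 4(q_C) = 0.
Corvus's profit: π_C = (392 - 4Q)q_C - (56q_C + 2q_C²). Setting ∂π_C/∂q_C = 0: 336 - 12q_C - 4(q_V) = 0.
Rearranging gives the reaction functions q_V = (368 - 4q_C)/14 and q_C = (336 - 4q_V)/12.
Substituting one into the other gives q_V = 384/19 and q_C = 404/19.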